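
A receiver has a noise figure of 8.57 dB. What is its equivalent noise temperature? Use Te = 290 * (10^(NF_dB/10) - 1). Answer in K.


NF_lin = 10^(8.57/10) = 7.19449
Te = 290 * (7.19449 - 1) = 1796.4 K

1796.4 K


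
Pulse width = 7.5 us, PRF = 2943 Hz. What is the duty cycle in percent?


DC = 7.5e-6 * 2943 * 100 = 2.21%

2.21%


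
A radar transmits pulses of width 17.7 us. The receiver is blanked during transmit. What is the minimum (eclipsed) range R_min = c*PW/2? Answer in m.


R_min = 3e8 * 17.7e-6 / 2 = 2655.0 m

2655.0 m


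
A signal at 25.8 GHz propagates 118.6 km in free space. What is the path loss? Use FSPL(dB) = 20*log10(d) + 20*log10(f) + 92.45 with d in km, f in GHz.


20*log10(118.6) = 41.48
20*log10(25.8) = 28.23
FSPL = 162.2 dB

162.2 dB


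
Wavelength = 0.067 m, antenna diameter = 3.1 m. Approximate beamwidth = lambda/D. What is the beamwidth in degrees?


BW_rad = 0.067 / 3.1 = 0.021613
BW_deg = 1.24 degrees

1.24 degrees


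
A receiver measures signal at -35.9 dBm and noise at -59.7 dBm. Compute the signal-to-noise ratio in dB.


SNR = -35.9 - (-59.7) = 23.8 dB

23.8 dB


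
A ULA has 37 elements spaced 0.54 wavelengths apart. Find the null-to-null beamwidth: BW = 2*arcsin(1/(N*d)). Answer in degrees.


1/(N*d) = 1/(37*0.54) = 0.05005
BW = 2*arcsin(0.05005) = 5.7 degrees

5.7 degrees


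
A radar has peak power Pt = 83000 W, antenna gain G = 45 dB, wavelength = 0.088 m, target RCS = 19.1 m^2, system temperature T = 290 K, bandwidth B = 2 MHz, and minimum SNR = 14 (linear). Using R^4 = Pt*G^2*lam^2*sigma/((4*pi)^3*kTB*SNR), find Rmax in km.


G_lin = 10^(45/10) = 31622.776602
R^4 = 83000 * 31622.776602^2 * 0.088^2 * 19.1 / ((4*pi)^3 * 1.38e-23 * 290 * 2000000.0 * 14)
R^4 = 5.52093e22 m^4
R_max = (5.52093e22)^(1/4) = 484733.5 m = 484.7 km

484.7 km


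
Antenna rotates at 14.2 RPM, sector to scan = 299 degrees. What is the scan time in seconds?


t = 299 / (14.2 * 360) * 60 = 3.51 s

3.51 s


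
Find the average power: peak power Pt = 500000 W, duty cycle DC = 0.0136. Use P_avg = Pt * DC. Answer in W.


P_avg = 500000 * 0.0136 = 6800.0 W

6800.0 W


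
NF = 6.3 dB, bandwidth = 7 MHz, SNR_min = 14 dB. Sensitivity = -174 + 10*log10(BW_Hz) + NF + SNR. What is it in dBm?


10*log10(7000000.0) = 68.45
S = -174 + 68.45 + 6.3 + 14 = -85.2 dBm

-85.2 dBm


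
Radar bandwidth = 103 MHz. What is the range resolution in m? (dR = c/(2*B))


dR = 3e8 / (2 * 103000000.0) = 1.46 m

1.46 m


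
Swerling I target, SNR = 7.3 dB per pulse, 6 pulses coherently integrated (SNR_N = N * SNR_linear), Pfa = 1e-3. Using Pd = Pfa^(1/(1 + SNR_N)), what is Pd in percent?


SNR_lin = 10^(7.3/10) = 5.37032
SNR_N = 6 * 5.37032 = 32.22192
1/(1 + SNR_N) = 1/33.22192 = 0.0301006
Pd = (1e-3)^0.0301006 = 0.81227
Pd = 81.2%

81.2%


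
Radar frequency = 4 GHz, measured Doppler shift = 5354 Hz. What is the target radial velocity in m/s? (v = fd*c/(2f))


v = 5354 * 3e8 / (2 * 4000000000.0) = 200.8 m/s

200.8 m/s


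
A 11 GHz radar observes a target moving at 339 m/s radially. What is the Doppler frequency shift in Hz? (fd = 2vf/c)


fd = 2 * 339 * 11000000000.0 / 3e8 = 24860.0 Hz

24860.0 Hz


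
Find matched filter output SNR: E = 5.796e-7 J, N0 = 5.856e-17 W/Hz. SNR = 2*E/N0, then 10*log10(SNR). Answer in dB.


SNR_lin = 2 * 5.796e-7 / 5.856e-17 = 1.98e10
SNR_dB = 10*log10(1.98e10) = 103.0 dB

103.0 dB


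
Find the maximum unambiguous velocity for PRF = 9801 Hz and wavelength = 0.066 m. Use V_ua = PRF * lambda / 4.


V_ua = 9801 * 0.066 / 4 = 161.7 m/s

161.7 m/s


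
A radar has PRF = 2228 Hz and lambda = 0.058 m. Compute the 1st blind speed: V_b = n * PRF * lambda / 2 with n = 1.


V_blind = 1 * 2228 * 0.058 / 2 = 64.6 m/s

64.6 m/s


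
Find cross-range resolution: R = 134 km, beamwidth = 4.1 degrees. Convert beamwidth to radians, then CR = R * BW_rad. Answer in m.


BW_rad = 0.071558499
CR = 134000 * 0.071558499 = 9588.8 m

9588.8 m


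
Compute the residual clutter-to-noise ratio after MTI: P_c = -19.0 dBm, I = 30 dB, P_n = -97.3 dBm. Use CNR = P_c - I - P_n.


CNR = -19.0 - 30 - (-97.3) = 48.3 dB

48.3 dB


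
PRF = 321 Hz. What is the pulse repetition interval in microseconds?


PRI = 1/321 = 0.0031152648 s = 3115.3 us

3115.3 us


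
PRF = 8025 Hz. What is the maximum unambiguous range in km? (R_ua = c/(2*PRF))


R_ua = 3e8 / (2 * 8025) = 18691.6 m = 18.7 km

18.7 km


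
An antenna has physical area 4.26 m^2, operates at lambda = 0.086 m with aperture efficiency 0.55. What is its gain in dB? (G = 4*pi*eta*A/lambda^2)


G_linear = 4*pi*0.55*4.26/0.086^2 = 3980.94
G_dB = 10*log10(3980.94) = 36.0 dB

36.0 dB


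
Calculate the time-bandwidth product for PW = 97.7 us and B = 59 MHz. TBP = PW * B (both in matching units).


TBP = 97.7 * 59 = 5764.3

5764.3


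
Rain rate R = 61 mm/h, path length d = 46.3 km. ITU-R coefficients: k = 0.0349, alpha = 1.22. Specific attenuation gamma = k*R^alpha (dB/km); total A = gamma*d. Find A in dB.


gamma = 0.0349 * 61^1.22 = 5.259299 dB/km
A = 5.259299 * 46.3 = 243.51 dB

243.51 dB


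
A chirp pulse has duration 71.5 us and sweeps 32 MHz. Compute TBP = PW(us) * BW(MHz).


TBP = 71.5 * 32 = 2288.0

2288.0


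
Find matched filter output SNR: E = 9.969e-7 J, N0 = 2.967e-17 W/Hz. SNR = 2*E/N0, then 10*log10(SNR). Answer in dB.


SNR_lin = 2 * 9.969e-7 / 2.967e-17 = 6.72e10
SNR_dB = 10*log10(6.72e10) = 108.3 dB

108.3 dB


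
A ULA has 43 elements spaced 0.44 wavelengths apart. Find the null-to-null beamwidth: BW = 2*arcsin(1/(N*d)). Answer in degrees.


1/(N*d) = 1/(43*0.44) = 0.052854
BW = 2*arcsin(0.052854) = 6.1 degrees

6.1 degrees


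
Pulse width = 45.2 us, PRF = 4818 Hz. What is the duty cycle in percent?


DC = 45.2e-6 * 4818 * 100 = 21.78%

21.78%


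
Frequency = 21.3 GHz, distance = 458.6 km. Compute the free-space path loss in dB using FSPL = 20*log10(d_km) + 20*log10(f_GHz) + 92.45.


20*log10(458.6) = 53.23
20*log10(21.3) = 26.57
FSPL = 172.2 dB

172.2 dB


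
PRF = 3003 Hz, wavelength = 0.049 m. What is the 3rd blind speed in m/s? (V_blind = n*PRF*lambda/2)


V_blind = 3 * 3003 * 0.049 / 2 = 220.7 m/s

220.7 m/s


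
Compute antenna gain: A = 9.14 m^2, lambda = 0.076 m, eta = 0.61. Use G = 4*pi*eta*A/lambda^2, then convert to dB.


G_linear = 4*pi*0.61*9.14/0.076^2 = 12129.94
G_dB = 10*log10(12129.94) = 40.8 dB

40.8 dB


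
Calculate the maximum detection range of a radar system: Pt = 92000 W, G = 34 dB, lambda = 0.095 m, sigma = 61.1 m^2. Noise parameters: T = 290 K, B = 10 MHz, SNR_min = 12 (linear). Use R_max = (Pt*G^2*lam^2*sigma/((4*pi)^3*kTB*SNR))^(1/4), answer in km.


G_lin = 10^(34/10) = 2511.886432
R^4 = 92000 * 2511.886432^2 * 0.095^2 * 61.1 / ((4*pi)^3 * 1.38e-23 * 290 * 10000000.0 * 12)
R^4 = 3.35883e20 m^4
R_max = (3.35883e20)^(1/4) = 135377.7 m = 135.4 km

135.4 km


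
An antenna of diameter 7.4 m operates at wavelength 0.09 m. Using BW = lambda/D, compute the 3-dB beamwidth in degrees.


BW_rad = 0.09 / 7.4 = 0.012162
BW_deg = 0.7 degrees

0.7 degrees


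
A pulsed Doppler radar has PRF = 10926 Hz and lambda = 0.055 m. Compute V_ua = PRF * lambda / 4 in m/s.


V_ua = 10926 * 0.055 / 4 = 150.2 m/s

150.2 m/s


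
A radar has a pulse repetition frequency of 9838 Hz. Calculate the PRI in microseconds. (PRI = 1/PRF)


PRI = 1/9838 = 0.0001016467 s = 101.6 us

101.6 us


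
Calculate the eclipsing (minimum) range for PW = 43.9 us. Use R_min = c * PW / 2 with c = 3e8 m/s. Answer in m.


R_min = 3e8 * 43.9e-6 / 2 = 6585.0 m

6585.0 m


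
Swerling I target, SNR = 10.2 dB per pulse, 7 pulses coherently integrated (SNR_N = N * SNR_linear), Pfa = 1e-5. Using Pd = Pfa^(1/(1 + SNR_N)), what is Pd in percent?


SNR_lin = 10^(10.2/10) = 10.47129
SNR_N = 7 * 10.47129 = 73.29903
1/(1 + SNR_N) = 1/74.29903 = 0.0134591
Pd = (1e-5)^0.0134591 = 0.85645
Pd = 85.6%

85.6%


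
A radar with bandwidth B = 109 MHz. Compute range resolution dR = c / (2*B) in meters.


dR = 3e8 / (2 * 109000000.0) = 1.38 m

1.38 m


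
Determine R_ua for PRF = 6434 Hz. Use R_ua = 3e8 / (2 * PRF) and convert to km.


R_ua = 3e8 / (2 * 6434) = 23313.6 m = 23.3 km

23.3 km


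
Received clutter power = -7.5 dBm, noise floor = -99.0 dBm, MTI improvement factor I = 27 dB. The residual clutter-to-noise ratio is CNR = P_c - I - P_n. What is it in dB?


CNR = -7.5 - 27 - (-99.0) = 64.5 dB

64.5 dB


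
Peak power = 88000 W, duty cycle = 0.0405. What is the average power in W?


P_avg = 88000 * 0.0405 = 3564.0 W

3564.0 W


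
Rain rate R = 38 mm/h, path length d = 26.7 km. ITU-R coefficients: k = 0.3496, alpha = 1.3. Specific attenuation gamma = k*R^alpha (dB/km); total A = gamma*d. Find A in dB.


gamma = 0.3496 * 38^1.3 = 39.56308 dB/km
A = 39.56308 * 26.7 = 1056.33 dB

1056.33 dB


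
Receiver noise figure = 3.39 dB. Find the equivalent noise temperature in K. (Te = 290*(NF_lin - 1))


NF_lin = 10^(3.39/10) = 2.18273
Te = 290 * (2.18273 - 1) = 343.0 K

343.0 K


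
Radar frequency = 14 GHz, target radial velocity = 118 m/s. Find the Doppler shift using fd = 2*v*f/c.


fd = 2 * 118 * 14000000000.0 / 3e8 = 11013.3 Hz

11013.3 Hz


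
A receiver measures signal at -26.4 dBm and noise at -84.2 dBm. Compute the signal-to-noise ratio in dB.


SNR = -26.4 - (-84.2) = 57.8 dB

57.8 dB


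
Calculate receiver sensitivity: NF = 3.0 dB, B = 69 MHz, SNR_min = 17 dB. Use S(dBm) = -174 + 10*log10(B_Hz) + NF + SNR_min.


10*log10(69000000.0) = 78.39
S = -174 + 78.39 + 3.0 + 17 = -75.6 dBm

-75.6 dBm


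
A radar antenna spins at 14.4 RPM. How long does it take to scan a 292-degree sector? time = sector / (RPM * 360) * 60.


t = 292 / (14.4 * 360) * 60 = 3.38 s

3.38 s


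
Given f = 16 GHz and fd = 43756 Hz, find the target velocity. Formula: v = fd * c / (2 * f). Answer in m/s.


v = 43756 * 3e8 / (2 * 16000000000.0) = 410.2 m/s

410.2 m/s


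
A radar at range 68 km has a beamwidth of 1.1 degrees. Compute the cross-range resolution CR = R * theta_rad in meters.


BW_rad = 0.019198622
CR = 68000 * 0.019198622 = 1305.5 m

1305.5 m


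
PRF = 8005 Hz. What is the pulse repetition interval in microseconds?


PRI = 1/8005 = 0.0001249219 s = 124.9 us

124.9 us


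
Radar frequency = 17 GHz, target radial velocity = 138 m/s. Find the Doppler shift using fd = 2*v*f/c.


fd = 2 * 138 * 17000000000.0 / 3e8 = 15640.0 Hz

15640.0 Hz


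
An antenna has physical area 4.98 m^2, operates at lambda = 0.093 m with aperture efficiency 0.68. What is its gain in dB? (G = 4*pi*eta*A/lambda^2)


G_linear = 4*pi*0.68*4.98/0.093^2 = 4920.19
G_dB = 10*log10(4920.19) = 36.9 dB

36.9 dB


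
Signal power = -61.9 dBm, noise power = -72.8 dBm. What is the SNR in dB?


SNR = -61.9 - (-72.8) = 10.9 dB

10.9 dB


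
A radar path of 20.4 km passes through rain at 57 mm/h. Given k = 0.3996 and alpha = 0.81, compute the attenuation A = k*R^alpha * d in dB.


gamma = 0.3996 * 57^0.81 = 10.565355 dB/km
A = 10.565355 * 20.4 = 215.53 dB

215.53 dB


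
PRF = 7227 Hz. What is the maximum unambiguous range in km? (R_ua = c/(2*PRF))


R_ua = 3e8 / (2 * 7227) = 20755.5 m = 20.8 km

20.8 km


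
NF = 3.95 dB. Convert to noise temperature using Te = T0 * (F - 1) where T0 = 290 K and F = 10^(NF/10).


NF_lin = 10^(3.95/10) = 2.483133
Te = 290 * (2.483133 - 1) = 430.1 K

430.1 K


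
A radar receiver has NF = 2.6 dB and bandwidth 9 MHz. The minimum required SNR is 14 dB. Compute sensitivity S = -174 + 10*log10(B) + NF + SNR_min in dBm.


10*log10(9000000.0) = 69.54
S = -174 + 69.54 + 2.6 + 14 = -87.9 dBm

-87.9 dBm


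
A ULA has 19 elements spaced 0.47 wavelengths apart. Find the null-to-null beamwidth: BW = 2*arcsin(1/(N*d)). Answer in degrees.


1/(N*d) = 1/(19*0.47) = 0.111982
BW = 2*arcsin(0.111982) = 12.9 degrees

12.9 degrees


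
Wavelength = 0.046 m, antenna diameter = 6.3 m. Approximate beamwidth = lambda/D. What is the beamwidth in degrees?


BW_rad = 0.046 / 6.3 = 0.007302
BW_deg = 0.42 degrees

0.42 degrees


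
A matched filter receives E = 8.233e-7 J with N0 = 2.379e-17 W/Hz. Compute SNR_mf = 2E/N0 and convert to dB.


SNR_lin = 2 * 8.233e-7 / 2.379e-17 = 6.921e10
SNR_dB = 10*log10(6.921e10) = 108.4 dB

108.4 dB


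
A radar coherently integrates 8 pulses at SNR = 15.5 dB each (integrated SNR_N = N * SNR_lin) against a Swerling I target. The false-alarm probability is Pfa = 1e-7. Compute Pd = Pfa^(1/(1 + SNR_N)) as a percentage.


SNR_lin = 10^(15.5/10) = 35.48134
SNR_N = 8 * 35.48134 = 283.85072
1/(1 + SNR_N) = 1/284.85072 = 0.0035106
Pd = (1e-7)^0.0035106 = 0.94499
Pd = 94.5%

94.5%


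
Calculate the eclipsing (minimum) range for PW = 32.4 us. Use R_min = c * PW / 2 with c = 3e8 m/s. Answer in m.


R_min = 3e8 * 32.4e-6 / 2 = 4860.0 m

4860.0 m


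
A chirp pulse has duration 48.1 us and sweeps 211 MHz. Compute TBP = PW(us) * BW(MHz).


TBP = 48.1 * 211 = 10149.1

10149.1


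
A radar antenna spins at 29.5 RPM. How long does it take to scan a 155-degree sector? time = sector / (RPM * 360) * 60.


t = 155 / (29.5 * 360) * 60 = 0.88 s

0.88 s


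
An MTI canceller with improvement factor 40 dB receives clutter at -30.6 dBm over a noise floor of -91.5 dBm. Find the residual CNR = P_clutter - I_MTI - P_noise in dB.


CNR = -30.6 - 40 - (-91.5) = 20.9 dB

20.9 dB


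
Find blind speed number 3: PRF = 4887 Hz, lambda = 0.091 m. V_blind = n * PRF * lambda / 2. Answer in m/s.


V_blind = 3 * 4887 * 0.091 / 2 = 667.1 m/s

667.1 m/s


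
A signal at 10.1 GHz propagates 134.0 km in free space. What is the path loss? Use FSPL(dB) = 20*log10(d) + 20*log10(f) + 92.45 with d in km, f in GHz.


20*log10(134.0) = 42.54
20*log10(10.1) = 20.09
FSPL = 155.1 dB

155.1 dB


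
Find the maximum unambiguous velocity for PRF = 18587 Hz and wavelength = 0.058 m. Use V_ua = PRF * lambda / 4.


V_ua = 18587 * 0.058 / 4 = 269.5 m/s

269.5 m/s


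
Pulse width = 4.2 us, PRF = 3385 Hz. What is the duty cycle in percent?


DC = 4.2e-6 * 3385 * 100 = 1.42%

1.42%


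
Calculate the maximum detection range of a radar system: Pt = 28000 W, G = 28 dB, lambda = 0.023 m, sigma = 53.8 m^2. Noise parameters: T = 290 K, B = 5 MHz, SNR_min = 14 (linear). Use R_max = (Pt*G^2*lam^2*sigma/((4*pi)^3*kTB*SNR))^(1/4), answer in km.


G_lin = 10^(28/10) = 630.957344
R^4 = 28000 * 630.957344^2 * 0.023^2 * 53.8 / ((4*pi)^3 * 1.38e-23 * 290 * 5000000.0 * 14)
R^4 = 5.70678e17 m^4
R_max = (5.70678e17)^(1/4) = 27485.1 m = 27.5 km

27.5 km


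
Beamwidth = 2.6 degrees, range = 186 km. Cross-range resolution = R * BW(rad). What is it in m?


BW_rad = 0.045378561
CR = 186000 * 0.045378561 = 8440.4 m

8440.4 m


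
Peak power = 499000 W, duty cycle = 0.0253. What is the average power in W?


P_avg = 499000 * 0.0253 = 12624.7 W

12624.7 W


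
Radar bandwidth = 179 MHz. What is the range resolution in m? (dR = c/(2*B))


dR = 3e8 / (2 * 179000000.0) = 0.84 m

0.84 m


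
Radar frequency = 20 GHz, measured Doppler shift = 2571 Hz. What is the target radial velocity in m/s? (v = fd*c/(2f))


v = 2571 * 3e8 / (2 * 20000000000.0) = 19.3 m/s

19.3 m/s


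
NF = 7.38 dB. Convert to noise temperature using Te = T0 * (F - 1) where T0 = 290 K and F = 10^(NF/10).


NF_lin = 10^(7.38/10) = 5.47016
Te = 290 * (5.47016 - 1) = 1296.3 K

1296.3 K


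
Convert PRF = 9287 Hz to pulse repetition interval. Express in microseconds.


PRI = 1/9287 = 0.0001076774 s = 107.7 us

107.7 us


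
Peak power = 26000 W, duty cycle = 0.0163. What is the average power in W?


P_avg = 26000 * 0.0163 = 423.8 W

423.8 W


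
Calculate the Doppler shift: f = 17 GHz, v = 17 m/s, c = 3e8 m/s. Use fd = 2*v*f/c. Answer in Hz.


fd = 2 * 17 * 17000000000.0 / 3e8 = 1926.7 Hz

1926.7 Hz


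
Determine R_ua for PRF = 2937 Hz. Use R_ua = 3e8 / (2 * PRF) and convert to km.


R_ua = 3e8 / (2 * 2937) = 51072.5 m = 51.1 km

51.1 km


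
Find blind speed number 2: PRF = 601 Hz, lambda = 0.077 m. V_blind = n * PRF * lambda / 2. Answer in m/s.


V_blind = 2 * 601 * 0.077 / 2 = 46.3 m/s

46.3 m/s


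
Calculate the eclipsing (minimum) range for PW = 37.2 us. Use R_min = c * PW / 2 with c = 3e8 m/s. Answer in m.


R_min = 3e8 * 37.2e-6 / 2 = 5580.0 m

5580.0 m


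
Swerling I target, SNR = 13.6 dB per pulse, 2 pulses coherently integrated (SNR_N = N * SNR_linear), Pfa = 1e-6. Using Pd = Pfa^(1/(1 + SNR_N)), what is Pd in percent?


SNR_lin = 10^(13.6/10) = 22.90868
SNR_N = 2 * 22.90868 = 45.81736
1/(1 + SNR_N) = 1/46.81736 = 0.0213596
Pd = (1e-6)^0.0213596 = 0.74446
Pd = 74.4%

74.4%


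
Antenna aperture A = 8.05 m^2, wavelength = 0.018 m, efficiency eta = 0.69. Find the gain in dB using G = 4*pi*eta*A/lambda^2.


G_linear = 4*pi*0.69*8.05/0.018^2 = 215431.81
G_dB = 10*log10(215431.81) = 53.3 dB

53.3 dB


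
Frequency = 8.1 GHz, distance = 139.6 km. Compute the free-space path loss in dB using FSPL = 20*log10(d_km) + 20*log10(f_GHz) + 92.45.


20*log10(139.6) = 42.9
20*log10(8.1) = 18.17
FSPL = 153.5 dB

153.5 dB


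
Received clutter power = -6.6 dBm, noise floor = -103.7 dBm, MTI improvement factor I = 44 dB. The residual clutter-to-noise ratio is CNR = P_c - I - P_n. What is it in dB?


CNR = -6.6 - 44 - (-103.7) = 53.1 dB

53.1 dB


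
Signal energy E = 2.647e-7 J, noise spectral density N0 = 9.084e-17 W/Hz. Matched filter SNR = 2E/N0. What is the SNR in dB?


SNR_lin = 2 * 2.647e-7 / 9.084e-17 = 5.828e9
SNR_dB = 10*log10(5.828e9) = 97.7 dB

97.7 dB


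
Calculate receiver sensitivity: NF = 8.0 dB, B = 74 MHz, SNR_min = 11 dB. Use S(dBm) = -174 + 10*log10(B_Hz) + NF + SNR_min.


10*log10(74000000.0) = 78.69
S = -174 + 78.69 + 8.0 + 11 = -76.3 dBm

-76.3 dBm


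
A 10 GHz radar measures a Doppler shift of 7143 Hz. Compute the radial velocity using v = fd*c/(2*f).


v = 7143 * 3e8 / (2 * 10000000000.0) = 107.1 m/s

107.1 m/s


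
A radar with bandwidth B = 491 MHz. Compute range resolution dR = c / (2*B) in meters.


dR = 3e8 / (2 * 491000000.0) = 0.31 m

0.31 m


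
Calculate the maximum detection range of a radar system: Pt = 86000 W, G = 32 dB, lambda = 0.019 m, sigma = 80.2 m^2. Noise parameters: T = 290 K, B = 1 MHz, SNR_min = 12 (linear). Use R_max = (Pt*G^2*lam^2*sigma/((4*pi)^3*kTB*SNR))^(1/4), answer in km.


G_lin = 10^(32/10) = 1584.893192
R^4 = 86000 * 1584.893192^2 * 0.019^2 * 80.2 / ((4*pi)^3 * 1.38e-23 * 290 * 1000000.0 * 12)
R^4 = 6.56284e19 m^4
R_max = (6.56284e19)^(1/4) = 90006.3 m = 90.0 km

90.0 km


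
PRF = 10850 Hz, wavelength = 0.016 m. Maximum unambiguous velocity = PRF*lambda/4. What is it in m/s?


V_ua = 10850 * 0.016 / 4 = 43.4 m/s

43.4 m/s


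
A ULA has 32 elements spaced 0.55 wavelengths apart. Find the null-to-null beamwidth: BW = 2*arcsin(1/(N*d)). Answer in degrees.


1/(N*d) = 1/(32*0.55) = 0.056818
BW = 2*arcsin(0.056818) = 6.5 degrees

6.5 degrees


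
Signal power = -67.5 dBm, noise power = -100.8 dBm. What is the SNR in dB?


SNR = -67.5 - (-100.8) = 33.3 dB

33.3 dB


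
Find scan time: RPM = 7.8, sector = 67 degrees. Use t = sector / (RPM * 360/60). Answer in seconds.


t = 67 / (7.8 * 360) * 60 = 1.43 s

1.43 s


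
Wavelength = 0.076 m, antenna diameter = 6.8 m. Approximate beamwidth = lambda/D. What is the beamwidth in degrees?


BW_rad = 0.076 / 6.8 = 0.011176
BW_deg = 0.64 degrees

0.64 degrees


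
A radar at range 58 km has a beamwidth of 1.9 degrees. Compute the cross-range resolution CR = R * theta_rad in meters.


BW_rad = 0.033161256
CR = 58000 * 0.033161256 = 1923.4 m

1923.4 m


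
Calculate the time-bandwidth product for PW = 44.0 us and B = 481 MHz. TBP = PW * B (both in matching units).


TBP = 44.0 * 481 = 21164.0

21164.0


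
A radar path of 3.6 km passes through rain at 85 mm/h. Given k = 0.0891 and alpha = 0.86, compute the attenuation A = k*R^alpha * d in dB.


gamma = 0.0891 * 85^0.86 = 4.066099 dB/km
A = 4.066099 * 3.6 = 14.64 dB

14.64 dB


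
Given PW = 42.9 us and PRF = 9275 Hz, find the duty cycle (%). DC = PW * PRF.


DC = 42.9e-6 * 9275 * 100 = 39.79%

39.79%


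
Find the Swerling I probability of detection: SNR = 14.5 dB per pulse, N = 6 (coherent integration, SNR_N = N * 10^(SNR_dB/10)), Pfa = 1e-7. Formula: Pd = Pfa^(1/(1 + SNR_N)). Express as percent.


SNR_lin = 10^(14.5/10) = 28.18383
SNR_N = 6 * 28.18383 = 169.10298
1/(1 + SNR_N) = 1/170.10298 = 0.0058788
Pd = (1e-7)^0.0058788 = 0.9096
Pd = 91.0%

91.0%


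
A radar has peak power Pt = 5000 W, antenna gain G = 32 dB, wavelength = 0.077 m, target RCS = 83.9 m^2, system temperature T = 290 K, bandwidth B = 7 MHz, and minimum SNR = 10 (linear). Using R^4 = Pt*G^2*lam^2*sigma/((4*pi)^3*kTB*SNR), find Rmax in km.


G_lin = 10^(32/10) = 1584.893192
R^4 = 5000 * 1584.893192^2 * 0.077^2 * 83.9 / ((4*pi)^3 * 1.38e-23 * 290 * 7000000.0 * 10)
R^4 = 1.12385e19 m^4
R_max = (1.12385e19)^(1/4) = 57899.8 m = 57.9 km

57.9 km


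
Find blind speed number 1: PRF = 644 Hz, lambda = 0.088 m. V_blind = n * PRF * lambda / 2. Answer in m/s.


V_blind = 1 * 644 * 0.088 / 2 = 28.3 m/s

28.3 m/s


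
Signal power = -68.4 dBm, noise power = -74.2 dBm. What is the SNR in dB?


SNR = -68.4 - (-74.2) = 5.8 dB

5.8 dB


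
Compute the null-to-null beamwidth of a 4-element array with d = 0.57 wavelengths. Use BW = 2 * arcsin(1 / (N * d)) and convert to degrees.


1/(N*d) = 1/(4*0.57) = 0.438596
BW = 2*arcsin(0.438596) = 52.0 degrees

52.0 degrees


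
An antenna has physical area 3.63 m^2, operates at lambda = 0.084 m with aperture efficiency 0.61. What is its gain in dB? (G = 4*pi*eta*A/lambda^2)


G_linear = 4*pi*0.61*3.63/0.084^2 = 3943.55
G_dB = 10*log10(3943.55) = 36.0 dB

36.0 dB


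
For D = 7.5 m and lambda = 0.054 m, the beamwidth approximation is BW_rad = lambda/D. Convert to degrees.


BW_rad = 0.054 / 7.5 = 0.0072
BW_deg = 0.41 degrees

0.41 degrees


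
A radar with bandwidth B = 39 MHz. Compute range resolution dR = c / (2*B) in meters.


dR = 3e8 / (2 * 39000000.0) = 3.85 m

3.85 m


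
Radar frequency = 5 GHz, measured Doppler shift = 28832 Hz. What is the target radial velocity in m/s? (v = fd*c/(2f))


v = 28832 * 3e8 / (2 * 5000000000.0) = 865.0 m/s

865.0 m/s


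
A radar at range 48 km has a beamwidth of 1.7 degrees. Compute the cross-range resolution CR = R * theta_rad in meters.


BW_rad = 0.029670597
CR = 48000 * 0.029670597 = 1424.2 m

1424.2 m


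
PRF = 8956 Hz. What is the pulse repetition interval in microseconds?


PRI = 1/8956 = 0.000111657 s = 111.7 us

111.7 us


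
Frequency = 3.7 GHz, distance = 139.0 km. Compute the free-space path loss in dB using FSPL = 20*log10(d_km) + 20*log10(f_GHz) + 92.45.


20*log10(139.0) = 42.86
20*log10(3.7) = 11.36
FSPL = 146.7 dB

146.7 dB


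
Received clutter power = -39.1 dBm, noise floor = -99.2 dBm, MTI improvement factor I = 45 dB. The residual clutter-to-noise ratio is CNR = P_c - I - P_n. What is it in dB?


CNR = -39.1 - 45 - (-99.2) = 15.1 dB

15.1 dB


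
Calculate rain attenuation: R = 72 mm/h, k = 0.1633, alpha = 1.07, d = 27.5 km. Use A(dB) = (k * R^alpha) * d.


gamma = 0.1633 * 72^1.07 = 15.861051 dB/km
A = 15.861051 * 27.5 = 436.18 dB

436.18 dB


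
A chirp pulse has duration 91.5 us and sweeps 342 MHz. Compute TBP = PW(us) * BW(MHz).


TBP = 91.5 * 342 = 31293.0

31293.0


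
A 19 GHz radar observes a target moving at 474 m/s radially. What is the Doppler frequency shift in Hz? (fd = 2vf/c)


fd = 2 * 474 * 19000000000.0 / 3e8 = 60040.0 Hz

60040.0 Hz


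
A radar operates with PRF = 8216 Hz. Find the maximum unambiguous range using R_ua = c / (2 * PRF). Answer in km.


R_ua = 3e8 / (2 * 8216) = 18257.1 m = 18.3 km

18.3 km


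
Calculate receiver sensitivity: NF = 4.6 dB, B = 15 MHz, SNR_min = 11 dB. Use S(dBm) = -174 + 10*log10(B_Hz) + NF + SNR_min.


10*log10(15000000.0) = 71.76
S = -174 + 71.76 + 4.6 + 11 = -86.6 dBm

-86.6 dBm


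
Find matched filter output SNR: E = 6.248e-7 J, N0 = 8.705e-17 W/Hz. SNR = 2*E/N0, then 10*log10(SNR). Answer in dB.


SNR_lin = 2 * 6.248e-7 / 8.705e-17 = 1.435e10
SNR_dB = 10*log10(1.435e10) = 101.6 dB

101.6 dB


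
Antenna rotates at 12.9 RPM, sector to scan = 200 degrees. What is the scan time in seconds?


t = 200 / (12.9 * 360) * 60 = 2.58 s

2.58 s


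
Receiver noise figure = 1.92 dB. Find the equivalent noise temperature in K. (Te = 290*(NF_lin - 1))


NF_lin = 10^(1.92/10) = 1.555966
Te = 290 * (1.555966 - 1) = 161.2 K

161.2 K


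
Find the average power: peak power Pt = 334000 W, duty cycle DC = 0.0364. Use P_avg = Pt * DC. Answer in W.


P_avg = 334000 * 0.0364 = 12157.6 W

12157.6 W


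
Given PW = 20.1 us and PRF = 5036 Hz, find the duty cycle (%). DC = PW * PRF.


DC = 20.1e-6 * 5036 * 100 = 10.12%

10.12%


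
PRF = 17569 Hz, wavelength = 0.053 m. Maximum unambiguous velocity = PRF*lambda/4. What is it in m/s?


V_ua = 17569 * 0.053 / 4 = 232.8 m/s

232.8 m/s


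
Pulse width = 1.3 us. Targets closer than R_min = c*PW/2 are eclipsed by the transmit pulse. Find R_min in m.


R_min = 3e8 * 1.3e-6 / 2 = 195.0 m

195.0 m


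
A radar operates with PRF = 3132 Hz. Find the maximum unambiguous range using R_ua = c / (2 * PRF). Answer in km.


R_ua = 3e8 / (2 * 3132) = 47892.7 m = 47.9 km

47.9 km


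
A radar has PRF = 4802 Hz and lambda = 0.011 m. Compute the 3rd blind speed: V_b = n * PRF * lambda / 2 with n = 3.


V_blind = 3 * 4802 * 0.011 / 2 = 79.2 m/s

79.2 m/s


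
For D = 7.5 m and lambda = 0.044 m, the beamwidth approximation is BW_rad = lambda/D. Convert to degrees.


BW_rad = 0.044 / 7.5 = 0.005867
BW_deg = 0.34 degrees

0.34 degrees


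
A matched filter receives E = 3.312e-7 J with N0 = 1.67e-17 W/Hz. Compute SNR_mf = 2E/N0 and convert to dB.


SNR_lin = 2 * 3.312e-7 / 1.67e-17 = 3.966e10
SNR_dB = 10*log10(3.966e10) = 106.0 dB

106.0 dB


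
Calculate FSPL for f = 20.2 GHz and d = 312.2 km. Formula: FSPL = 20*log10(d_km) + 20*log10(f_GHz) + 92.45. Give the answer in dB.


20*log10(312.2) = 49.89
20*log10(20.2) = 26.11
FSPL = 168.4 dB

168.4 dB


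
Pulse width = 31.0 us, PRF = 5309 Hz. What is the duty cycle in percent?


DC = 31.0e-6 * 5309 * 100 = 16.46%

16.46%


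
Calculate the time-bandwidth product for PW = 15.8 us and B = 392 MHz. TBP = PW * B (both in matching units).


TBP = 15.8 * 392 = 6193.6

6193.6


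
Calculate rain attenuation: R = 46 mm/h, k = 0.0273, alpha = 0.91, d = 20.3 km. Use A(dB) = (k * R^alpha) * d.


gamma = 0.0273 * 46^0.91 = 0.889759 dB/km
A = 0.889759 * 20.3 = 18.06 dB

18.06 dB


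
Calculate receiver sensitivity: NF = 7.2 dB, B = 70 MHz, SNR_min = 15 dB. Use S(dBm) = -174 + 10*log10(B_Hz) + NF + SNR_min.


10*log10(70000000.0) = 78.45
S = -174 + 78.45 + 7.2 + 15 = -73.3 dBm

-73.3 dBm


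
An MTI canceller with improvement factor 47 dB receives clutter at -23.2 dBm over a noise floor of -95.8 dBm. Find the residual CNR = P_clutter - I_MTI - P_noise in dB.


CNR = -23.2 - 47 - (-95.8) = 25.6 dB

25.6 dB


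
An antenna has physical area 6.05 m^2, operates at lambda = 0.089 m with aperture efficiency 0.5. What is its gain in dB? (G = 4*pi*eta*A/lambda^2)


G_linear = 4*pi*0.5*6.05/0.089^2 = 4799.05
G_dB = 10*log10(4799.05) = 36.8 dB

36.8 dB


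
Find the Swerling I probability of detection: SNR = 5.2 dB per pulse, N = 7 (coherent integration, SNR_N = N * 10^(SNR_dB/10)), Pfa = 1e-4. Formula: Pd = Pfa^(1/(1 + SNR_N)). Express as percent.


SNR_lin = 10^(5.2/10) = 3.31131
SNR_N = 7 * 3.31131 = 23.17917
1/(1 + SNR_N) = 1/24.17917 = 0.0413579
Pd = (1e-4)^0.0413579 = 0.68323
Pd = 68.3%

68.3%


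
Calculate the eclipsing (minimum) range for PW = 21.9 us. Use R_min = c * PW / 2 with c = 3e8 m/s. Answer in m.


R_min = 3e8 * 21.9e-6 / 2 = 3285.0 m

3285.0 m


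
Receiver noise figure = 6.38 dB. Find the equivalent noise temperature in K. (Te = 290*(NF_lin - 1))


NF_lin = 10^(6.38/10) = 4.345102
Te = 290 * (4.345102 - 1) = 970.1 K

970.1 K


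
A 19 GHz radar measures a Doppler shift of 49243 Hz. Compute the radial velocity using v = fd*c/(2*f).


v = 49243 * 3e8 / (2 * 19000000000.0) = 388.8 m/s

388.8 m/s


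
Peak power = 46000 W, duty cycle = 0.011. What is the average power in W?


P_avg = 46000 * 0.011 = 506.0 W

506.0 W


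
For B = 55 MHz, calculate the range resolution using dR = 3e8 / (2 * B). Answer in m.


dR = 3e8 / (2 * 55000000.0) = 2.73 m

2.73 m


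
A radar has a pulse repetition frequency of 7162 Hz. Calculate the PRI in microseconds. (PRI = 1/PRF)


PRI = 1/7162 = 0.0001396258 s = 139.6 us

139.6 us


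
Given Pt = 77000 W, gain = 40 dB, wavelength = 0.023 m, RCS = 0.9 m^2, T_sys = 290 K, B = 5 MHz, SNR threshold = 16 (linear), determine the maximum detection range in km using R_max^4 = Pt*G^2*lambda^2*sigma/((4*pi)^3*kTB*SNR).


G_lin = 10^(40/10) = 10000.0
R^4 = 77000 * 10000.0^2 * 0.023^2 * 0.9 / ((4*pi)^3 * 1.38e-23 * 290 * 5000000.0 * 16)
R^4 = 5.77022e18 m^4
R_max = (5.77022e18)^(1/4) = 49011.5 m = 49.0 km

49.0 km


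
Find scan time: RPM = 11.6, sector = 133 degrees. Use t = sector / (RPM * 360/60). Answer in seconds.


t = 133 / (11.6 * 360) * 60 = 1.91 s

1.91 s


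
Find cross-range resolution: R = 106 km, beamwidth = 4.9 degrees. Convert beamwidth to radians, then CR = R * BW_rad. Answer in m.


BW_rad = 0.085521133
CR = 106000 * 0.085521133 = 9065.2 m

9065.2 m


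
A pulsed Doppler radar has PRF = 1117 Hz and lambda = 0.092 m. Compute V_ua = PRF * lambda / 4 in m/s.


V_ua = 1117 * 0.092 / 4 = 25.7 m/s

25.7 m/s


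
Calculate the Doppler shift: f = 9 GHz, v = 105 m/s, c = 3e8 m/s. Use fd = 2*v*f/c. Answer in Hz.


fd = 2 * 105 * 9000000000.0 / 3e8 = 6300.0 Hz

6300.0 Hz


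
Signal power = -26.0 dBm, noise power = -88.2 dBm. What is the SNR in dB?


SNR = -26.0 - (-88.2) = 62.2 dB

62.2 dB


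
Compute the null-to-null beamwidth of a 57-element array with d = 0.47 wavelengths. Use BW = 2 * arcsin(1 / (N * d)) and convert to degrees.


1/(N*d) = 1/(57*0.47) = 0.037327
BW = 2*arcsin(0.037327) = 4.3 degrees

4.3 degrees


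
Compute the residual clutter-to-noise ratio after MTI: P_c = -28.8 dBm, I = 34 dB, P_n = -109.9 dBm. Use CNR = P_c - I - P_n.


CNR = -28.8 - 34 - (-109.9) = 47.1 dB

47.1 dB


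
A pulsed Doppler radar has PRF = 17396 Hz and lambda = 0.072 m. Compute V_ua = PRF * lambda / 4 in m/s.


V_ua = 17396 * 0.072 / 4 = 313.1 m/s

313.1 m/s


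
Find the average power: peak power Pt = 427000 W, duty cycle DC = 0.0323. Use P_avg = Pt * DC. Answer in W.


P_avg = 427000 * 0.0323 = 13792.1 W

13792.1 W


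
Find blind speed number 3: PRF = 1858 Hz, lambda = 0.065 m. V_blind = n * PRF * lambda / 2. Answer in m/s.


V_blind = 3 * 1858 * 0.065 / 2 = 181.2 m/s

181.2 m/s


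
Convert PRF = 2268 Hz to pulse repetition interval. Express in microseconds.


PRI = 1/2268 = 0.0004409171 s = 440.9 us

440.9 us


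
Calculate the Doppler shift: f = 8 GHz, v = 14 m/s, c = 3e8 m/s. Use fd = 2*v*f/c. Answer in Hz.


fd = 2 * 14 * 8000000000.0 / 3e8 = 746.7 Hz

746.7 Hz


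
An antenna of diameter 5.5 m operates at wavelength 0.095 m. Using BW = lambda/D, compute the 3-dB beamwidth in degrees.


BW_rad = 0.095 / 5.5 = 0.017273
BW_deg = 0.99 degrees

0.99 degrees


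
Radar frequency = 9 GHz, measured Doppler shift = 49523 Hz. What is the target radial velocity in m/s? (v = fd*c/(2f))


v = 49523 * 3e8 / (2 * 9000000000.0) = 825.4 m/s

825.4 m/s


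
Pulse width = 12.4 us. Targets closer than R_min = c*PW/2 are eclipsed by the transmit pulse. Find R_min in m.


R_min = 3e8 * 12.4e-6 / 2 = 1860.0 m

1860.0 m


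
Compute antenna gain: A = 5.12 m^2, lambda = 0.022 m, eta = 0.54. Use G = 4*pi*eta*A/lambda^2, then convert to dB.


G_linear = 4*pi*0.54*5.12/0.022^2 = 71784.09
G_dB = 10*log10(71784.09) = 48.6 dB

48.6 dB


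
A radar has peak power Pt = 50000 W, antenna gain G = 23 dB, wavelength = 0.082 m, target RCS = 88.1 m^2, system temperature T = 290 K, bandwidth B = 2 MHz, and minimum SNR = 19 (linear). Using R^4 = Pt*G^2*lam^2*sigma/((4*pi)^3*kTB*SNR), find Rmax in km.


G_lin = 10^(23/10) = 199.526231
R^4 = 50000 * 199.526231^2 * 0.082^2 * 88.1 / ((4*pi)^3 * 1.38e-23 * 290 * 2000000.0 * 19)
R^4 = 3.90736e18 m^4
R_max = (3.90736e18)^(1/4) = 44460.1 m = 44.5 km

44.5 km


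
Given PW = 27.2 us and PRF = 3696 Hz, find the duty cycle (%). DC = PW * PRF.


DC = 27.2e-6 * 3696 * 100 = 10.05%

10.05%


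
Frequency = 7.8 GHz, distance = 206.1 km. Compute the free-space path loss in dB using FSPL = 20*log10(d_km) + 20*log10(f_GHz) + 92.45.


20*log10(206.1) = 46.28
20*log10(7.8) = 17.84
FSPL = 156.6 dB

156.6 dB


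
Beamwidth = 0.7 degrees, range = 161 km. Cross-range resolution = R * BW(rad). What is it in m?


BW_rad = 0.012217305
CR = 161000 * 0.012217305 = 1967.0 m

1967.0 m


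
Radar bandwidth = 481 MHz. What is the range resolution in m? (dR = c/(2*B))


dR = 3e8 / (2 * 481000000.0) = 0.31 m

0.31 m


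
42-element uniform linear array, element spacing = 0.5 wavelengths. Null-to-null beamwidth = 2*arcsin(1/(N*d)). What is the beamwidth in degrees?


1/(N*d) = 1/(42*0.5) = 0.047619
BW = 2*arcsin(0.047619) = 5.5 degrees

5.5 degrees


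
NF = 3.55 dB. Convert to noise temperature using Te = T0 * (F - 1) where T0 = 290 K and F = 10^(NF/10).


NF_lin = 10^(3.55/10) = 2.264644
Te = 290 * (2.264644 - 1) = 366.7 K

366.7 K


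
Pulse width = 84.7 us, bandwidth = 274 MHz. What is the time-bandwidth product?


TBP = 84.7 * 274 = 23207.8

23207.8


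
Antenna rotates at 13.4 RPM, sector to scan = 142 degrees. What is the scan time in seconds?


t = 142 / (13.4 * 360) * 60 = 1.77 s

1.77 s


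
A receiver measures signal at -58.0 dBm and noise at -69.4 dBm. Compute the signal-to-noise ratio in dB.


SNR = -58.0 - (-69.4) = 11.4 dB

11.4 dB


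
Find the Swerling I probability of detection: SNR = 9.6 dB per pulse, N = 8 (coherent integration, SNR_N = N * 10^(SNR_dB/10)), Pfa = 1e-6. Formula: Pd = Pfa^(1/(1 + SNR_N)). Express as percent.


SNR_lin = 10^(9.6/10) = 9.12011
SNR_N = 8 * 9.12011 = 72.96088
1/(1 + SNR_N) = 1/73.96088 = 0.0135207
Pd = (1e-6)^0.0135207 = 0.82961
Pd = 83.0%

83.0%


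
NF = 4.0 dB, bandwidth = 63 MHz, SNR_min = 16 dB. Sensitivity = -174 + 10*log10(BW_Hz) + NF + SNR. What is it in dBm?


10*log10(63000000.0) = 77.99
S = -174 + 77.99 + 4.0 + 16 = -76.0 dBm

-76.0 dBm


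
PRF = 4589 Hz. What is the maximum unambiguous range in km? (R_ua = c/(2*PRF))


R_ua = 3e8 / (2 * 4589) = 32686.9 m = 32.7 km

32.7 km


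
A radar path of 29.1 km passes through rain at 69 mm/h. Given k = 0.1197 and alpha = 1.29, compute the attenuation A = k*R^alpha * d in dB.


gamma = 0.1197 * 69^1.29 = 28.197427 dB/km
A = 28.197427 * 29.1 = 820.55 dB

820.55 dB


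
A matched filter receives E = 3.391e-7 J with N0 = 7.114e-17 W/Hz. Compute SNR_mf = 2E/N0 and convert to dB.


SNR_lin = 2 * 3.391e-7 / 7.114e-17 = 9.533e9
SNR_dB = 10*log10(9.533e9) = 99.8 dB

99.8 dB


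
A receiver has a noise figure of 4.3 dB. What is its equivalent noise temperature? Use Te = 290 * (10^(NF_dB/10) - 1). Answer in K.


NF_lin = 10^(4.3/10) = 2.691535
Te = 290 * (2.691535 - 1) = 490.5 K

490.5 K


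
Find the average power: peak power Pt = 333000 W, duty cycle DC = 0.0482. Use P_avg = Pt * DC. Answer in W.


P_avg = 333000 * 0.0482 = 16050.6 W

16050.6 W


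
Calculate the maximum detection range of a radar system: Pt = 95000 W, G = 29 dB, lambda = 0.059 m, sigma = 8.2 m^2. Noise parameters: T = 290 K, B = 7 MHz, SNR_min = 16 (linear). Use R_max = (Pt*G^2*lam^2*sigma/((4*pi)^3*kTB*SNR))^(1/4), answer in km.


G_lin = 10^(29/10) = 794.328235
R^4 = 95000 * 794.328235^2 * 0.059^2 * 8.2 / ((4*pi)^3 * 1.38e-23 * 290 * 7000000.0 * 16)
R^4 = 1.92361e18 m^4
R_max = (1.92361e18)^(1/4) = 37241.7 m = 37.2 km

37.2 km


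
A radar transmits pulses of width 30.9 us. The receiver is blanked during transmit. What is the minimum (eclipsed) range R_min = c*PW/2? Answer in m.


R_min = 3e8 * 30.9e-6 / 2 = 4635.0 m

4635.0 m


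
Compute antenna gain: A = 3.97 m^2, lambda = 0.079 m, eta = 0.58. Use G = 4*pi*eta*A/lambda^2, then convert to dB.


G_linear = 4*pi*0.58*3.97/0.079^2 = 4636.33
G_dB = 10*log10(4636.33) = 36.7 dB

36.7 dB


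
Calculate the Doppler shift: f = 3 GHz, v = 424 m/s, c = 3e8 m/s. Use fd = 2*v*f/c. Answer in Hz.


fd = 2 * 424 * 3000000000.0 / 3e8 = 8480.0 Hz

8480.0 Hz


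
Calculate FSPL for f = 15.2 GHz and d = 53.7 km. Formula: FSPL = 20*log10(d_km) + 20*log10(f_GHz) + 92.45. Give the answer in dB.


20*log10(53.7) = 34.6
20*log10(15.2) = 23.64
FSPL = 150.7 dB

150.7 dB


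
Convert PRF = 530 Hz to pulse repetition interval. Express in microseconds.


PRI = 1/530 = 0.0018867925 s = 1886.8 us

1886.8 us


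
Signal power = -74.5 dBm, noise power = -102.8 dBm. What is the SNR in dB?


SNR = -74.5 - (-102.8) = 28.3 dB

28.3 dB


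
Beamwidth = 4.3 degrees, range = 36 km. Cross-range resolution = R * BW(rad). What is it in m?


BW_rad = 0.075049158
CR = 36000 * 0.075049158 = 2701.8 m

2701.8 m


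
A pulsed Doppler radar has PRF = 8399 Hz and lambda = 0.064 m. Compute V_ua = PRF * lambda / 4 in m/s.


V_ua = 8399 * 0.064 / 4 = 134.4 m/s

134.4 m/s


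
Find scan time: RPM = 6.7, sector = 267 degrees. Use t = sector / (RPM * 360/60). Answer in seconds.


t = 267 / (6.7 * 360) * 60 = 6.64 s

6.64 s


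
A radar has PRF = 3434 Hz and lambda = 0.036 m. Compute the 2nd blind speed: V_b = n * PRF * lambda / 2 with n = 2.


V_blind = 2 * 3434 * 0.036 / 2 = 123.6 m/s

123.6 m/s


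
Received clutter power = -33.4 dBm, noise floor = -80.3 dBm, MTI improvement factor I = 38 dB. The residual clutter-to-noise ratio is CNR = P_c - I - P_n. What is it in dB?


CNR = -33.4 - 38 - (-80.3) = 8.9 dB

8.9 dB


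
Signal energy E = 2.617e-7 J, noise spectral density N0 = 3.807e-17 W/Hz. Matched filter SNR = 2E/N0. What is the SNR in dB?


SNR_lin = 2 * 2.617e-7 / 3.807e-17 = 1.375e10
SNR_dB = 10*log10(1.375e10) = 101.4 dB

101.4 dB


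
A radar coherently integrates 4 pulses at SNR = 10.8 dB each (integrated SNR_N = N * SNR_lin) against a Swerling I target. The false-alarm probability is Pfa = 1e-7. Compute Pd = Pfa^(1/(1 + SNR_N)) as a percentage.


SNR_lin = 10^(10.8/10) = 12.02264
SNR_N = 4 * 12.02264 = 48.09056
1/(1 + SNR_N) = 1/49.09056 = 0.0203705
Pd = (1e-7)^0.0203705 = 0.72012
Pd = 72.0%

72.0%


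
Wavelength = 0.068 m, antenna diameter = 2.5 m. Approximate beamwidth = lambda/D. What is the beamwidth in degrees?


BW_rad = 0.068 / 2.5 = 0.0272
BW_deg = 1.56 degrees

1.56 degrees


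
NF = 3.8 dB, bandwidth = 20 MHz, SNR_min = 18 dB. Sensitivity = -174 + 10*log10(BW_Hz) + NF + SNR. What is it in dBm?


10*log10(20000000.0) = 73.01
S = -174 + 73.01 + 3.8 + 18 = -79.2 dBm

-79.2 dBm


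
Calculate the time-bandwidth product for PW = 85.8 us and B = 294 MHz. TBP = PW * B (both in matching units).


TBP = 85.8 * 294 = 25225.2

25225.2


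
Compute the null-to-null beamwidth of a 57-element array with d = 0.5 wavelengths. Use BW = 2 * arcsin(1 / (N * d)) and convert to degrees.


1/(N*d) = 1/(57*0.5) = 0.035088
BW = 2*arcsin(0.035088) = 4.0 degrees

4.0 degrees


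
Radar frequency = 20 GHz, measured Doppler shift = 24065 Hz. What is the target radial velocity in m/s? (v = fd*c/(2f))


v = 24065 * 3e8 / (2 * 20000000000.0) = 180.5 m/s

180.5 m/s
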